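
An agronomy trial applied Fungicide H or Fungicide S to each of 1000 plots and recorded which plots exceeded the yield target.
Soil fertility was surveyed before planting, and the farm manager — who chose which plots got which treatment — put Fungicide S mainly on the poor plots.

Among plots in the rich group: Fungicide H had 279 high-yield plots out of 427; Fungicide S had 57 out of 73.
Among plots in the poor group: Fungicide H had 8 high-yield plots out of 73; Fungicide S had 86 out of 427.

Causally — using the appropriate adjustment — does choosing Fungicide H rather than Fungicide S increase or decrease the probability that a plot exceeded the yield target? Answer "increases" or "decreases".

decreases

Within every soil fertility level Fungicide S has the higher rate, yet pooled Fungicide H does — Simpson's reversal.
Soil fertility is set before the fungicide has any effect — it is not caused by the fungicide — and it independently drives the outcome. That makes it a confounder, so the causal comparison is within soil fertility levels.
Within each level — rich: 65.3% vs 78.1%; poor: 11.0% vs 20.1% — Fungicide S is higher every time.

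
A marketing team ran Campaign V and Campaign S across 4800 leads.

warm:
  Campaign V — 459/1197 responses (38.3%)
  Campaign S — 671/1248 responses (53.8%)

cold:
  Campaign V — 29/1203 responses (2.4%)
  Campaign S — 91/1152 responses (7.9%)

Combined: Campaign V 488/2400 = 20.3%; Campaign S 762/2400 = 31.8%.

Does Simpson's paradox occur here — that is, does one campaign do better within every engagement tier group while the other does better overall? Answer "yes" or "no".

Within each engagement tier level (warm 38.3% vs 53.8%; cold 2.4% vs 7.9%), Campaign S has the higher rate every time. Pooled: 20.3% vs 31.8% — Campaign S has the higher rate overall. They agree.

no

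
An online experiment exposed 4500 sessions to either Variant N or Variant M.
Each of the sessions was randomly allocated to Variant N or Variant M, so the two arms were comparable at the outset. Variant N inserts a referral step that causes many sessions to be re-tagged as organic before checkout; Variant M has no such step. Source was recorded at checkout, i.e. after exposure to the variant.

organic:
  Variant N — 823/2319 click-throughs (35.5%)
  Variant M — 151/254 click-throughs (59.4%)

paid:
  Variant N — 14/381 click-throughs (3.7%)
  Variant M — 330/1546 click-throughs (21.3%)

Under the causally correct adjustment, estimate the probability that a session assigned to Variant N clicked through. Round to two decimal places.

Within every traffic source level Variant M has the higher rate, yet pooled Variant N does — Simpson's reversal.
The distribution of traffic source is itself part of what the variant does — it is an intermediate outcome. Holding it fixed would remove that part of the effect; the total effect is the pooled difference.
So P(outcome | do(Variant N)) is just the pooled rate for Variant N: 837/2700 = 0.310.

0.31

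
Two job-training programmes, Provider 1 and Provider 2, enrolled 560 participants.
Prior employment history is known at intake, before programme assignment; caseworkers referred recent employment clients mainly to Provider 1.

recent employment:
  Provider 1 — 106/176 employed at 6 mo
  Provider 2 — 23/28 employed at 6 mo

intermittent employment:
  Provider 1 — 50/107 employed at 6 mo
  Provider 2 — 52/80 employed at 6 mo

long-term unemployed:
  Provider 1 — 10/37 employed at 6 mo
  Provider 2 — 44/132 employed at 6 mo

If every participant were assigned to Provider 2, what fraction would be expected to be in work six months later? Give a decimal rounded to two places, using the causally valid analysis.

Since prior employment history is a pre-existing factor (not a product of the programme) and it affects the outcome on its own, it is a confounder. The stratified rates, not the pooled rate, identify the causal effect.
Standardising Provider 2 to the population prior employment history mix: 0.364·23/28 + 0.334·52/80 + 0.302·44/132 = 0.617.

0.62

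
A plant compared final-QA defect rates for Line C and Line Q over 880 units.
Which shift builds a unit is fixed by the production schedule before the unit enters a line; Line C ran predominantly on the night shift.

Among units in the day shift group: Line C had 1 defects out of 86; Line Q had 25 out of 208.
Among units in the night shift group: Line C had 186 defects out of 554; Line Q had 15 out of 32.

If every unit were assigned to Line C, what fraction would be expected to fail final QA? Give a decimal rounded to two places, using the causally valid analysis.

0.23

The imbalance in shift arose from how units were allocated, not from anything the line did; and shift independently affects the outcome. The pooled gap is confounded — condition on shift.
Standardising Line C to the population shift mix: 0.334·1/86 + 0.666·186/554 = 0.227.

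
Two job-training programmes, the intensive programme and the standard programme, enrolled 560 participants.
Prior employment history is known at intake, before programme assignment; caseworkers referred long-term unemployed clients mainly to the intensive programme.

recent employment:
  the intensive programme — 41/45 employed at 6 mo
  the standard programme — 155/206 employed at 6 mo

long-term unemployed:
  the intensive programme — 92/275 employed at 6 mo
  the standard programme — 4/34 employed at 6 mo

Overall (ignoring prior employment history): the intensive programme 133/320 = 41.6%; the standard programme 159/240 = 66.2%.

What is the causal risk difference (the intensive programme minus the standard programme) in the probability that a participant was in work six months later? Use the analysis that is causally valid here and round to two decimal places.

Within every prior employment history level the intensive programme has the higher rate, yet pooled the standard programme does — Simpson's reversal.
Nothing the programme does changes prior employment history; the imbalance is an allocation artefact. With prior employment history also predicting the outcome, the pooled figure is confounded, and the within-stratum comparison is the causal one.
Adjusting over the population distribution of prior employment history: 0.448·(0.911−0.752) + 0.552·(0.335−0.118) = +0.191.

+0.19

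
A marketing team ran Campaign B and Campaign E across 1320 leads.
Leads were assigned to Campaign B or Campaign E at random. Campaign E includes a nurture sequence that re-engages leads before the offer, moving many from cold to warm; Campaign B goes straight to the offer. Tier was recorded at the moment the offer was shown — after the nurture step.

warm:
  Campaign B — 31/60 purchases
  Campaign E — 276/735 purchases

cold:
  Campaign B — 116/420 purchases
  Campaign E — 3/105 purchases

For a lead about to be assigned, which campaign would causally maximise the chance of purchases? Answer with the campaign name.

Within every engagement tier level Campaign B has the higher rate, yet pooled Campaign E does — Simpson's reversal.
The distribution of engagement tier is itself part of what the campaign does — it is an intermediate outcome. Holding it fixed would remove that part of the effect; the total effect is the pooled difference.
Pooled: Campaign B 30.6% vs Campaign E 33.2%; Campaign E is higher overall.

Campaign E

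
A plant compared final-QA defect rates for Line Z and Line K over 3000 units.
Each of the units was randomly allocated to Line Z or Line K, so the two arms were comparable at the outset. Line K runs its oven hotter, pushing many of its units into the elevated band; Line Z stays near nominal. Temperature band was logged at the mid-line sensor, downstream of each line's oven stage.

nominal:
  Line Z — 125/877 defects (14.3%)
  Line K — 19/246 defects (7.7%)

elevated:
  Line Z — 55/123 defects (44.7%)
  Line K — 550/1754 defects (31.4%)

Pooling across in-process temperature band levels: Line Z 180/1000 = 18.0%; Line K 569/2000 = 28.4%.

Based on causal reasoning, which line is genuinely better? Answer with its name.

Within every in-process temperature band level Line K has the lower rate, yet pooled Line Z does — Simpson's reversal.
Stratifying would compare lines among units the lines themselves sorted into in-process temperature band groups — a form of selection on an intermediate. The unconditioned pooled rates give the total causal effect.
Pooled: Line Z 18.0% vs Line K 28.4%; Line Z is lower overall.

Line Z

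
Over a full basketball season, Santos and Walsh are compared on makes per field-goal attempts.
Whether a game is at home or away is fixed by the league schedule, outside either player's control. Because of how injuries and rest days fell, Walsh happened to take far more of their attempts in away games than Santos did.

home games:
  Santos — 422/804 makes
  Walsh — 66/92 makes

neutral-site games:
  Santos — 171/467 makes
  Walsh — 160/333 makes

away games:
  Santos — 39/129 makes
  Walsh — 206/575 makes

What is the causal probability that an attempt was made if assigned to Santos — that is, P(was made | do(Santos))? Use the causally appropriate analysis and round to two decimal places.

0.41

The game venue-specific comparison favours Walsh throughout, but the pooled figures favour Santos. The question is whether to condition on game venue.
Since game venue is a pre-existing factor (not a product of the player) and it affects the outcome on its own, it is a confounder. The stratified rates, not the pooled rate, identify the causal effect.
Standardising Santos to the population game venue mix: 0.373·422/804 + 0.333·171/467 + 0.293·39/129 = 0.407.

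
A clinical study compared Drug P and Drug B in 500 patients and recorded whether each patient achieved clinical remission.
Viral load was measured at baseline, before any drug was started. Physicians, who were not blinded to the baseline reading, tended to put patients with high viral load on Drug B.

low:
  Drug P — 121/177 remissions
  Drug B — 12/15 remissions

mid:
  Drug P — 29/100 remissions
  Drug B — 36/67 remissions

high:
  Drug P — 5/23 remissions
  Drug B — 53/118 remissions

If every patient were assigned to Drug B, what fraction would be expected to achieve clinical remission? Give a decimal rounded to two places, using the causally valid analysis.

Nothing the drug does changes viral load; the imbalance is an allocation artefact. With viral load also predicting the outcome, the pooled figure is confounded, and the within-stratum comparison is the causal one.
Standardising Drug B to the population viral load mix: 0.384·12/15 + 0.334·36/67 + 0.282·53/118 = 0.613.

0.61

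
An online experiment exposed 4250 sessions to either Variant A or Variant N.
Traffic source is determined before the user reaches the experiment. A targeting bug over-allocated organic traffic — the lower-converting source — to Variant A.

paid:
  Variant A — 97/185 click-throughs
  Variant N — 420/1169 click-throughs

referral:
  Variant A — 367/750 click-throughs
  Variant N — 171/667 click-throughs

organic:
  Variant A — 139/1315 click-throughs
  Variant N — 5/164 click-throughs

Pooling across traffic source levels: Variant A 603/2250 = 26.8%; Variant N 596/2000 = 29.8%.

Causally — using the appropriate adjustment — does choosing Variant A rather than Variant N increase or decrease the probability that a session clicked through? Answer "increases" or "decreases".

increases

Since traffic source is a pre-existing factor (not a product of the variant) and it affects the outcome on its own, it is a confounder. The stratified rates, not the pooled rate, identify the causal effect.
Within each level — paid: 52.4% vs 35.9%; referral: 48.9% vs 25.6%; organic: 10.6% vs 3.0% — Variant A is higher every time.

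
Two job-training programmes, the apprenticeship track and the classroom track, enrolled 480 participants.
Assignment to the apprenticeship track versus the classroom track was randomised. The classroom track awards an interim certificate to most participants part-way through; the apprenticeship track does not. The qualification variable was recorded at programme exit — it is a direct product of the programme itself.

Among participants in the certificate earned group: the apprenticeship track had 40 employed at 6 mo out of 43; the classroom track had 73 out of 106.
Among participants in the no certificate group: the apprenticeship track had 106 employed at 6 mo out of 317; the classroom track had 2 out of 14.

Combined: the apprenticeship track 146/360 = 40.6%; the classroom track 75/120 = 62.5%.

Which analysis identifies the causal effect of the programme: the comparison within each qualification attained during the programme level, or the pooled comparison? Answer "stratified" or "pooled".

Qualification attained during the programme is recorded after the programme and is itself shifted by it — it sits on the causal path from programme to outcome. Conditioning on a mediator would strip out part of the effect we want; the pooled comparison gives the total causal effect.
Pooled: the apprenticeship track 40.6% vs the classroom track 62.5%; the classroom track is higher overall.

pooled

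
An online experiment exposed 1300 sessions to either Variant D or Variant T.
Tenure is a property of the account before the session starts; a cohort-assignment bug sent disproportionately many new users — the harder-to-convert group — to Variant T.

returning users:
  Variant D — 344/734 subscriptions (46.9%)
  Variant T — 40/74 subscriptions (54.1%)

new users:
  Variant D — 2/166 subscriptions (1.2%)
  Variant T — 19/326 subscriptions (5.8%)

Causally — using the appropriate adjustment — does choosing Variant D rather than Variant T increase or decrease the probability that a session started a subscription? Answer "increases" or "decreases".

Since user tenure is a pre-existing factor (not a product of the variant) and it affects the outcome on its own, it is a confounder. The stratified rates, not the pooled rate, identify the causal effect.
Within each level — returning users: 46.9% vs 54.1%; new users: 1.2% vs 5.8% — Variant T is higher every time.

decreases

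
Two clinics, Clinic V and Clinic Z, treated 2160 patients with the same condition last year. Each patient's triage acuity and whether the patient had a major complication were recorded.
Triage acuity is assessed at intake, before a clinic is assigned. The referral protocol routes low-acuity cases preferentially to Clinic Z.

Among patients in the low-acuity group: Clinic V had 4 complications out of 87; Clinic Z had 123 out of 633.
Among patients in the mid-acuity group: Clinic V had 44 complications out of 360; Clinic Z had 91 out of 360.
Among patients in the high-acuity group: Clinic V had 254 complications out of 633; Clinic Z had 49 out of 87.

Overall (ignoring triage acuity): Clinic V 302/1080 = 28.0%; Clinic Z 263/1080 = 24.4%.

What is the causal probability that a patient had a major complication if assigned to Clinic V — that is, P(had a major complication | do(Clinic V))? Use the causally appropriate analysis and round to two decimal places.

0.19

The imbalance in triage acuity arose from how patients were allocated, not from anything the clinic did; and triage acuity independently affects the outcome. The pooled gap is confounded — condition on triage acuity.
Standardising Clinic V to the population triage acuity mix: 0.333·4/87 + 0.333·44/360 + 0.333·254/633 = 0.190.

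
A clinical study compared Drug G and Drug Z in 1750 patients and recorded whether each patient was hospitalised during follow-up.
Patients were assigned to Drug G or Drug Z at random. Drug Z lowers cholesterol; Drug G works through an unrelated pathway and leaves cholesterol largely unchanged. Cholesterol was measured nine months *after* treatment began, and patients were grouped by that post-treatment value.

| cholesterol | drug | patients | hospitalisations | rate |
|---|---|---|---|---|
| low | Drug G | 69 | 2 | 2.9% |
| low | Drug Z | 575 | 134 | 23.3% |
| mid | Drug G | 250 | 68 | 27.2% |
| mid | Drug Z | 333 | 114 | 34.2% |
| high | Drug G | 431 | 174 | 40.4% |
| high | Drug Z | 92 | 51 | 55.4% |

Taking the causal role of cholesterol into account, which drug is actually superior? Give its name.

Drug Z

Because the drug influences cholesterol, cholesterol is a post-treatment mediator, not a confounder. Stratifying on it would bias the estimate; the causal effect is the crude pooled difference.
Pooled: Drug G 32.5% vs Drug Z 29.9%; Drug Z is lower overall.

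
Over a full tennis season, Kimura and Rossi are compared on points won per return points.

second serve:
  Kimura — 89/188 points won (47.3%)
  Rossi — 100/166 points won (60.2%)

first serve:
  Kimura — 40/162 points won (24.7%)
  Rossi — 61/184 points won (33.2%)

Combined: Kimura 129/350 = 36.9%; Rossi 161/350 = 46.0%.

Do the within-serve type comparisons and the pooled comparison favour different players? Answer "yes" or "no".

Within each serve type level (second serve 47.3% vs 60.2%; first serve 24.7% vs 33.2%), Rossi has the higher rate every time. Pooled: 36.9% vs 46.0% — Rossi has the higher rate overall. They agree.

no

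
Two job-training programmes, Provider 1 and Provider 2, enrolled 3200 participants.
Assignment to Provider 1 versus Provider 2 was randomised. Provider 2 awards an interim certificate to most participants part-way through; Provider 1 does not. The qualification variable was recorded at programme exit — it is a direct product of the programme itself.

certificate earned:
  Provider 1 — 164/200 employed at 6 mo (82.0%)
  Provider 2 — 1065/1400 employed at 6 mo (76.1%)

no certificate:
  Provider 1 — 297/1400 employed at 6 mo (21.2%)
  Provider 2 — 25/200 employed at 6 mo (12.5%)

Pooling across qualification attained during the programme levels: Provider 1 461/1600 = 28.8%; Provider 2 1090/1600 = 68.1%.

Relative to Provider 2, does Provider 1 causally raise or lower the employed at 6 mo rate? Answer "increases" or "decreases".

decreases

Qualification attained during the programme lies on the pathway programme → qualification attained during the programme → outcome, so adjusting for it blocks the indirect effect. For the total causal effect of programme, use the unadjusted pooled rates.
Pooled: Provider 1 28.8% vs Provider 2 68.1%; Provider 2 is higher overall.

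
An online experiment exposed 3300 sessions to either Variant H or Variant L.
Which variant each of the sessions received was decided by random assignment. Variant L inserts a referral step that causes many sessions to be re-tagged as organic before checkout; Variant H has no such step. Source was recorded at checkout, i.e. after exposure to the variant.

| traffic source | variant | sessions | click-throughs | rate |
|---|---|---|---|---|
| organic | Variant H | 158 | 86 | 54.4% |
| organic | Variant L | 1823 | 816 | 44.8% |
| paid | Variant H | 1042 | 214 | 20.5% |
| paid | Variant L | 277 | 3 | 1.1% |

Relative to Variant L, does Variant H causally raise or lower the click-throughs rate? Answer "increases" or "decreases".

decreases

Variant H is higher inside every traffic source stratum but Variant L is higher in aggregate. Whether to stratify depends on how traffic source relates to the variant.
Traffic source here is a post-treatment variable shaped by the variant; conditioning on it would introduce bias rather than remove it. The overall comparison is the causal one.
Pooled: Variant H 25.0% vs Variant L 39.0%; Variant L is higher overall.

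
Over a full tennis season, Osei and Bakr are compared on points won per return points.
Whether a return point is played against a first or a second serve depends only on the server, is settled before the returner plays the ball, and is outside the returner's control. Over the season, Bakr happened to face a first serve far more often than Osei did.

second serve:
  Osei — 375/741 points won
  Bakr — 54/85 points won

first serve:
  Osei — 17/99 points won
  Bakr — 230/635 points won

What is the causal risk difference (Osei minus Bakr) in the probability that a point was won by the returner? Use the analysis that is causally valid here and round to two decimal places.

-0.16

Since serve type is a pre-existing factor (not a product of the player) and it affects the outcome on its own, it is a confounder. The stratified rates, not the pooled rate, identify the causal effect.
Adjusting over the population distribution of serve type: 0.529·(0.506−0.635) + 0.471·(0.172−0.362) = -0.158.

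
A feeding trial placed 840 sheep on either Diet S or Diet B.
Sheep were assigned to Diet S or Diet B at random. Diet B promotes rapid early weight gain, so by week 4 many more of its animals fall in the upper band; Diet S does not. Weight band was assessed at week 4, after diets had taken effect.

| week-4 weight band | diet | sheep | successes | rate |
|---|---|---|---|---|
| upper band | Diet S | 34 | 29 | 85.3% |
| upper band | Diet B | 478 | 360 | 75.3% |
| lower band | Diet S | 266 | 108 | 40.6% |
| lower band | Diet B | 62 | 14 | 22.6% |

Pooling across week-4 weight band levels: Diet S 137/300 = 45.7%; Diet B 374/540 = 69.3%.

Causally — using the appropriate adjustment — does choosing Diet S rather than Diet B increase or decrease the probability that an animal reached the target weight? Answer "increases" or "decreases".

Diet S is higher inside every week-4 weight band stratum but Diet B is higher in aggregate. Whether to stratify depends on how week-4 weight band relates to the diet.
Week-4 weight band lies on the pathway diet → week-4 weight band → outcome, so adjusting for it blocks the indirect effect. For the total causal effect of diet, use the unadjusted pooled rates.
Pooled: Diet S 45.7% vs Diet B 69.3%; Diet B is higher overall.

decreases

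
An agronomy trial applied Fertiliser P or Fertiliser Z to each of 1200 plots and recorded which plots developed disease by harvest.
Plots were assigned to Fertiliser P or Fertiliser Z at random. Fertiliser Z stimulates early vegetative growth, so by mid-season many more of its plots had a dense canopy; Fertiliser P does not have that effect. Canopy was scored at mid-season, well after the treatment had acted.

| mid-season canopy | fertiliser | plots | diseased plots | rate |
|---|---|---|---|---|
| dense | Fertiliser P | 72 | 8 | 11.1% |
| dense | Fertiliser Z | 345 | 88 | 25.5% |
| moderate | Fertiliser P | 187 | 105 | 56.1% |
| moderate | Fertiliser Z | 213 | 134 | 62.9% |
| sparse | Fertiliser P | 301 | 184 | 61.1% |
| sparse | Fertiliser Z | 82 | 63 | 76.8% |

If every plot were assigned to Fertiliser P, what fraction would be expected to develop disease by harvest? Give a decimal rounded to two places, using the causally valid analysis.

0.53

Mid-season canopy is downstream of the fertiliser. One should not condition on a consequence of treatment, so the overall rates are the right comparison.
So P(outcome | do(Fertiliser P)) is just the pooled rate for Fertiliser P: 297/560 = 0.530.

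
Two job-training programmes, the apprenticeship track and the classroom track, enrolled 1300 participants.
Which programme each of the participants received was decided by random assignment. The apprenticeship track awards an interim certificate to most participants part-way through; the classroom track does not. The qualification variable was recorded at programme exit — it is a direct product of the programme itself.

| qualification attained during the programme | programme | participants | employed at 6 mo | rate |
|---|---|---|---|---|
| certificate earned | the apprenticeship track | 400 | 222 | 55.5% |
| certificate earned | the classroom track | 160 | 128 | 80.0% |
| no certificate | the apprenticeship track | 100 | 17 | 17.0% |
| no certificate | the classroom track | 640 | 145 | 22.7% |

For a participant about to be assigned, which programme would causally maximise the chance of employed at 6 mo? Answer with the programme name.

Stratifying would compare programmes among participants the programmes themselves sorted into qualification attained during the programme groups — a form of selection on an intermediate. The unconditioned pooled rates give the total causal effect.
Pooled: the apprenticeship track 47.8% vs the classroom track 34.1%; the apprenticeship track is higher overall.

the apprenticeship track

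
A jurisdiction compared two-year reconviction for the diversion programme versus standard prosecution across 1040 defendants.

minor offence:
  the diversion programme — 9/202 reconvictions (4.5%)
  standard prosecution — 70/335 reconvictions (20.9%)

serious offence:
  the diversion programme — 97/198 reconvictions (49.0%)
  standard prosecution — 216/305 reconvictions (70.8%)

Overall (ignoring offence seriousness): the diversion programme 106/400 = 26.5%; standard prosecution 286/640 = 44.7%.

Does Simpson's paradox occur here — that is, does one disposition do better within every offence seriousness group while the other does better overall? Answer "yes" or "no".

no

Within each offence seriousness level (minor offence 4.5% vs 20.9%; serious offence 49.0% vs 70.8%), the diversion programme has the lower rate every time. Pooled: 26.5% vs 44.7% — the diversion programme has the lower rate overall. They agree.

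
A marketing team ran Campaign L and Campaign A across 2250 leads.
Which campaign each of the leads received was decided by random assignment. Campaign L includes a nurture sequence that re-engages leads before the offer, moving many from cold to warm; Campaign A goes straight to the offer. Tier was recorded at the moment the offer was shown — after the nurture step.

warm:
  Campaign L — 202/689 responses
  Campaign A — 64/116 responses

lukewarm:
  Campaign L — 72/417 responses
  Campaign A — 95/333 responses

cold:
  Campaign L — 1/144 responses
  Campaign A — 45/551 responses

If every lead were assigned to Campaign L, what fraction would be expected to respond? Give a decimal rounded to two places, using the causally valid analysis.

0.22

Stratifying would compare campaigns among leads the campaigns themselves sorted into engagement tier groups — a form of selection on an intermediate. The unconditioned pooled rates give the total causal effect.
So P(outcome | do(Campaign L)) is just the pooled rate for Campaign L: 275/1250 = 0.220.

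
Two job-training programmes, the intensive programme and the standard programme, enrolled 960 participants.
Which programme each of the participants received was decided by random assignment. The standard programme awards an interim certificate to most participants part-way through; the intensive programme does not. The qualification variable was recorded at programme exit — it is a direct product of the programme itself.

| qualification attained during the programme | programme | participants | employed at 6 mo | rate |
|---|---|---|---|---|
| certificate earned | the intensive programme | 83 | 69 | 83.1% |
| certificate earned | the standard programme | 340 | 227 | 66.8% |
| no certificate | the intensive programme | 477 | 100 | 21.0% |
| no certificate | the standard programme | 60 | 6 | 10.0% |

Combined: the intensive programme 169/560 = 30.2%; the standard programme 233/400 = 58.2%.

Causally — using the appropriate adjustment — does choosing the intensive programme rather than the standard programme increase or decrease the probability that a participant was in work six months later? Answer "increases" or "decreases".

Qualification attained during the programme here is a post-treatment variable shaped by the programme; conditioning on it would introduce bias rather than remove it. The overall comparison is the causal one.
Pooled: the intensive programme 30.2% vs the standard programme 58.2%; the standard programme is higher overall.

decreases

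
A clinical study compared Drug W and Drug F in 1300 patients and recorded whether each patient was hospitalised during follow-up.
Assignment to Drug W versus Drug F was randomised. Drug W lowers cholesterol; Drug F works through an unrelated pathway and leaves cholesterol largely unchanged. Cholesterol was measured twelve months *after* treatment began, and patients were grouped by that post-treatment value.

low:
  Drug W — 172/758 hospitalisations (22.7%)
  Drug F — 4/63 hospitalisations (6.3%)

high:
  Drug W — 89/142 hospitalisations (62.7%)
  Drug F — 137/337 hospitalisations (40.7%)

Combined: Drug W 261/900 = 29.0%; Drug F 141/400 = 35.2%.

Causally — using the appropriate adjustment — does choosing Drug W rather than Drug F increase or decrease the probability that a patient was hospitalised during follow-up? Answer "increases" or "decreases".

decreases

Drug F is lower inside every cholesterol stratum but Drug W is lower in aggregate. Whether to stratify depends on how cholesterol relates to the drug.
Cholesterol lies on the pathway drug → cholesterol → outcome, so adjusting for it blocks the indirect effect. For the total causal effect of drug, use the unadjusted pooled rates.
Pooled: Drug W 29.0% vs Drug F 35.2%; Drug W is lower overall.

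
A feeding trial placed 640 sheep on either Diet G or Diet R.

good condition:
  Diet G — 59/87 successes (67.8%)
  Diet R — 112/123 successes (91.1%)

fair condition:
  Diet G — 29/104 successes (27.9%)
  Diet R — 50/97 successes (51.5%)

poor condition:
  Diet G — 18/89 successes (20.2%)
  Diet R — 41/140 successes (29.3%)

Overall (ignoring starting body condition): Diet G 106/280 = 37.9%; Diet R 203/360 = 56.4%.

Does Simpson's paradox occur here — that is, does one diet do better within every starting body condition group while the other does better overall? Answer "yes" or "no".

Within each starting body condition level (good condition 67.8% vs 91.1%; fair condition 27.9% vs 51.5%; poor condition 20.2% vs 29.3%), Diet R has the higher rate every time. Pooled: 37.9% vs 56.4% — Diet R has the higher rate overall. They agree.

no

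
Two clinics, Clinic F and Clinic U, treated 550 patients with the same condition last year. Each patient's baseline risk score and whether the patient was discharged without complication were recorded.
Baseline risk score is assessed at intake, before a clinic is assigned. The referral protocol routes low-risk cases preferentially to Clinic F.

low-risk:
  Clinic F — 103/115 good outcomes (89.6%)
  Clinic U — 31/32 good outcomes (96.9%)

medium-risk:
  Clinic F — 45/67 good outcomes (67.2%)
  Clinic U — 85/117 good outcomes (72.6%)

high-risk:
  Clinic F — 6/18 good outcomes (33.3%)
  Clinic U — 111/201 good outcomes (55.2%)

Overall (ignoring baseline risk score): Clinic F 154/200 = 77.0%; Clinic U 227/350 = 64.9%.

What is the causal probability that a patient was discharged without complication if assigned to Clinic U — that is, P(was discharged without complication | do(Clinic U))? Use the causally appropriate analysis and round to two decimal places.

Baseline risk score is set before the clinic has any effect — it is not caused by the clinic — and it independently drives the outcome. That makes it a confounder, so the causal comparison is within baseline risk score levels.
Standardising Clinic U to the population baseline risk score mix: 0.267·31/32 + 0.335·85/117 + 0.398·111/201 = 0.722.

0.72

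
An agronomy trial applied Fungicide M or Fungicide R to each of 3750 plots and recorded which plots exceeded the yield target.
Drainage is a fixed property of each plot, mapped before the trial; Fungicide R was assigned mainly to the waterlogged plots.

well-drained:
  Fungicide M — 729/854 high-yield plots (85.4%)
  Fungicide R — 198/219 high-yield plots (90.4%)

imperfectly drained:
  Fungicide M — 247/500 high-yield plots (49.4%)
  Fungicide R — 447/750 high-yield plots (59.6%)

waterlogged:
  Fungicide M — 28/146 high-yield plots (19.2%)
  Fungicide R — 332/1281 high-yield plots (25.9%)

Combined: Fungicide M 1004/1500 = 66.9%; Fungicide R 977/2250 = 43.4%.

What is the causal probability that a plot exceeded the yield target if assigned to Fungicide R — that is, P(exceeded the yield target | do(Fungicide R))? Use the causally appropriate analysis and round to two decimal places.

0.56

Fungicide R is higher inside every field drainage stratum but Fungicide M is higher in aggregate. Whether to stratify depends on how field drainage relates to the fungicide.
Here field drainage is a common cause — it drives both which fungicide a case falls under and the outcome. The crude comparison mixes populations; the stratum-specific rates are the causally relevant ones.
Standardising Fungicide R to the population field drainage mix: 0.286·198/219 + 0.333·447/750 + 0.381·332/1281 = 0.556.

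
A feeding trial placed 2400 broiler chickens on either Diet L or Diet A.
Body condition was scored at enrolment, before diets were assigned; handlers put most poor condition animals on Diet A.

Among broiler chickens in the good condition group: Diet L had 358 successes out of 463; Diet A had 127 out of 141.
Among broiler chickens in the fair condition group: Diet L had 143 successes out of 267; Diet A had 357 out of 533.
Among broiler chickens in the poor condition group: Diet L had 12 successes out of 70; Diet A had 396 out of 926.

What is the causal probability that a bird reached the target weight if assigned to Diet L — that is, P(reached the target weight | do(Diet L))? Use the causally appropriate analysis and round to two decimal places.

Diet A is higher inside every starting body condition stratum but Diet L is higher in aggregate. Whether to stratify depends on how starting body condition relates to the diet.
Starting body condition satisfies the back-door criterion: it is not a descendant of the diet, and it blocks the spurious path from diet to outcome. Adjusting for it (i.e., using the within-starting body condition rates) gives the causal effect.
Standardising Diet L to the population starting body condition mix: 0.252·358/463 + 0.333·143/267 + 0.415·12/70 = 0.444.

0.44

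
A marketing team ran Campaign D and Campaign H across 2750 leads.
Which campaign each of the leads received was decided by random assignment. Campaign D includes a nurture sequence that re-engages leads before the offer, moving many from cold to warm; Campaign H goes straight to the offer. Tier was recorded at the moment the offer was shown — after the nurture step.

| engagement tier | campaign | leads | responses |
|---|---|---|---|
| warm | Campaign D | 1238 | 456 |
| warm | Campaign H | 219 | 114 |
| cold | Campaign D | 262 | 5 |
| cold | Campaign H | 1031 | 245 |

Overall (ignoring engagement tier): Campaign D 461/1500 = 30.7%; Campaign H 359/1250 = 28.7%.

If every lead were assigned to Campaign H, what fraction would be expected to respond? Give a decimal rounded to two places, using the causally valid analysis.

0.29

Engagement tier lies on the pathway campaign → engagement tier → outcome, so adjusting for it blocks the indirect effect. For the total causal effect of campaign, use the unadjusted pooled rates.
So P(outcome | do(Campaign H)) is just the pooled rate for Campaign H: 359/1250 = 0.287.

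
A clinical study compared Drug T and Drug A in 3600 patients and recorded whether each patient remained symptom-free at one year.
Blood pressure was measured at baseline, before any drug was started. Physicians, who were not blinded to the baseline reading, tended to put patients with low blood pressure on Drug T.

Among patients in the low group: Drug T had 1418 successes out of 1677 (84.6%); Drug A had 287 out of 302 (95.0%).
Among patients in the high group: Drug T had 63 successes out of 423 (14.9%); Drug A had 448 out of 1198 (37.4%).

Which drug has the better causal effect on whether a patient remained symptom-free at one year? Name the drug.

The blood pressure-specific comparison favours Drug A throughout, but the pooled figures favour Drug T. The question is whether to condition on blood pressure.
Blood pressure differs across drugs for reasons unrelated to any effect of the drug itself, and it separately predicts the outcome — a classic confounder. We must compare within blood pressure levels.
Within each level — low: 84.6% vs 95.0%; high: 14.9% vs 37.4% — Drug A is higher every time.

Drug A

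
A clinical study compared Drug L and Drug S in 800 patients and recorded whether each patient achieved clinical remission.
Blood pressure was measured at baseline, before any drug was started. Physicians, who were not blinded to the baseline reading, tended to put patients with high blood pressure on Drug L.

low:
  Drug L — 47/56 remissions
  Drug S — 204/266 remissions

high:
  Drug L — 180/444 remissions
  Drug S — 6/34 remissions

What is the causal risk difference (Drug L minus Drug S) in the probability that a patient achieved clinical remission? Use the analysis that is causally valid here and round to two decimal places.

+0.17

The blood pressure-specific comparison favours Drug L throughout, but the pooled figures favour Drug S. The question is whether to condition on blood pressure.
Blood pressure differs across drugs for reasons unrelated to any effect of the drug itself, and it separately predicts the outcome — a classic confounder. We must compare within blood pressure levels.
Adjusting over the population distribution of blood pressure: 0.403·(0.839−0.767) + 0.598·(0.405−0.176) = +0.166.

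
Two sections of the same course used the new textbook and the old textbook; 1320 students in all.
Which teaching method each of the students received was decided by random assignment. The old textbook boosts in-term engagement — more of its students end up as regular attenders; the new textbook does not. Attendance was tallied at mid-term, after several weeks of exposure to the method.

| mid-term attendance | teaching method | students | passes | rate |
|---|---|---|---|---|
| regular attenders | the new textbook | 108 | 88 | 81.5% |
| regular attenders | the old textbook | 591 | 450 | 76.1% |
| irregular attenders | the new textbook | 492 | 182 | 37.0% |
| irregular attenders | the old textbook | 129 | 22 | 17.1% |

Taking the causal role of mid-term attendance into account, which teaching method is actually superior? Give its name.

the old textbook

The stratified and pooled comparisons disagree (the new textbook wins within each mid-term attendance; the old textbook wins overall), so the answer turns on the causal role of mid-term attendance.
Mid-term attendance lies on the pathway teaching method → mid-term attendance → outcome, so adjusting for it blocks the indirect effect. For the total causal effect of teaching method, use the unadjusted pooled rates.
Pooled: the new textbook 45.0% vs the old textbook 65.6%; the old textbook is higher overall.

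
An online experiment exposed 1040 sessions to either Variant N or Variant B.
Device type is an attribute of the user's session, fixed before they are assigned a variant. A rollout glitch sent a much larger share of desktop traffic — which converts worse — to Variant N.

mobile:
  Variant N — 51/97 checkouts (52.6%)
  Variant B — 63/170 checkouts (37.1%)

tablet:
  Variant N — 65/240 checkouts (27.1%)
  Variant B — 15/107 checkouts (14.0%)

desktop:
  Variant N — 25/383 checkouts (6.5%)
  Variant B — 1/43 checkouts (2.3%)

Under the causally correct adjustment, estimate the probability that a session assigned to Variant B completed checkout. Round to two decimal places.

Nothing the variant does changes device type; the imbalance is an allocation artefact. With device type also predicting the outcome, the pooled figure is confounded, and the within-stratum comparison is the causal one.
Standardising Variant B to the population device type mix: 0.257·63/170 + 0.334·15/107 + 0.410·1/43 = 0.151.

0.15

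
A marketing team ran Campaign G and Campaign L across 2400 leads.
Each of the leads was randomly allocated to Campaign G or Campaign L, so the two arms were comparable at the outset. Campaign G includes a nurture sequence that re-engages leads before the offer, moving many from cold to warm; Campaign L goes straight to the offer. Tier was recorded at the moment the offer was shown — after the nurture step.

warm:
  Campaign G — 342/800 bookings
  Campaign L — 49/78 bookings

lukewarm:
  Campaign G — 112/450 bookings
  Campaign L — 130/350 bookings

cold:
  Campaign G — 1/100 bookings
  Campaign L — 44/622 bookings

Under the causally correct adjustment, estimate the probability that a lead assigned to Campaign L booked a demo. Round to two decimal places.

The engagement tier-specific comparison favours Campaign L throughout, but the pooled figures favour Campaign G. The question is whether to condition on engagement tier.
Because the campaign influences engagement tier, engagement tier is a post-treatment mediator, not a confounder. Stratifying on it would bias the estimate; the causal effect is the crude pooled difference.
So P(outcome | do(Campaign L)) is just the pooled rate for Campaign L: 223/1050 = 0.212.

0.21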